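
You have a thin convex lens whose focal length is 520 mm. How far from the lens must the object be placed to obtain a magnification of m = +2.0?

m = −d_i/d_o ⇒ d_i = −m·d_o.
1/f = 1/d_o + 1/d_i = 1/d_o − 1/(m·d_o) = (1 − 1/m)/d_o, so d_o = f(1 − 1/m) = (520.0)(1 − 1/(+2.0)) = 260 mm.

260 mm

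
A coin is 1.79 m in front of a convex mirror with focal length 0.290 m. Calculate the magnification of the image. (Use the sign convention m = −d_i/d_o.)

For a convex mirror, f = -0.290 m.
1/d_i = 1/f − 1/d_o = 1/(-0.2900) − 1/(1.79) = -4.007, so d_i = -0.2496 m.
m = −d_i/d_o = −(-0.2496)/(1.79) = +0.139.
The image is virtual, upright and reduced, behind the mirror.

m = +0.139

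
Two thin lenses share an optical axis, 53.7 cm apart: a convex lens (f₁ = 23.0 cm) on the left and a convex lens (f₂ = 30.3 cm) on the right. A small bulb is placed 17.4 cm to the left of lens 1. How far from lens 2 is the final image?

40.0 cm

Lens 1: 1/d_i1 = 1/f₁ − 1/d_o1 = 1/(23.0) − 1/(17.4) = -0.01399, so d_i1 = -71.46 cm.
The intermediate image is 71.46 cm to the left of lens 1 (virtual), which is 53.7 − (-71.46) = 125.2 cm to the left of lens 2, so d_o2 = +125.2 cm.
Lens 2: 1/d_i2 = 1/f₂ − 1/d_o2 = 1/(30.3) − 1/(125.2) = 0.02502, so d_i2 = 40.0 cm.
The final image is real, 40.0 cm to the right of lens 2 (overall magnification ≈ -1.3).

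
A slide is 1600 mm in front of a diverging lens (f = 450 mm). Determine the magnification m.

m = +0.220

For a diverging lens, f = -450 mm.
1/d_i = 1/f − 1/d_o = 1/(-450.0) − 1/(1600) = -0.002847, so d_i = -351.2 mm.
m = −d_i/d_o = −(-351.2)/(1600) = +0.220.
The image is virtual, upright and reduced, on the same side as the object.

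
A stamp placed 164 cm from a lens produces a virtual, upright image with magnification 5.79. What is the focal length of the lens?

f = 198 cm (converging)

m = −d_i/d_o ⇒ d_i = −m·d_o = −(+5.79)·(164) = -949.6 cm.
1/f = 1/d_o + 1/d_i = 1/(164) + 1/(-949.6) = 0.005044, so f = 198 cm.
Since f is positive, the lens is converging.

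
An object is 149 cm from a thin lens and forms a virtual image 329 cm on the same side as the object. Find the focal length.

f = 272 cm (converging)

Virtual image ⇒ d_i = −329 cm.
1/f = 1/d_o + 1/d_i = 1/(149) + 1/(-329) = 0.003672, so f = 272 cm.
Since f is positive, the thin lens is converging.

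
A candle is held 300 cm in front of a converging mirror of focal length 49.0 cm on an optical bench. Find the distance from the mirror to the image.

58.6 cm

Mirror equation: 1/q = 1/f − 1/p = 1/(49.00) − 1/(300) = 0.02041 − 0.003333 = 0.01707, so q = 58.6 cm.
The image is real, inverted and reduced, in front of the mirror.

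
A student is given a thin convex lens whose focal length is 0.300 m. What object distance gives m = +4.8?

m = −d_i/d_o ⇒ d_i = −m·d_o.
1/f = 1/d_o + 1/d_i = 1/d_o − 1/(m·d_o) = (1 − 1/m)/d_o, so d_o = f(1 − 1/m) = (0.3000)(1 − 1/(+4.8)) = 0.238 m.

0.238 m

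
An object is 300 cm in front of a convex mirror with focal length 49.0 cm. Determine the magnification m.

m = +0.140

For a convex mirror, f = -49.0 cm.
1/d_i = 1/f − 1/d_o = 1/(-49.00) − 1/(300) = -0.02374, so d_i = -42.12 cm.
m = −d_i/d_o = −(-42.12)/(300) = +0.140.
The image is virtual, upright and reduced, behind the mirror.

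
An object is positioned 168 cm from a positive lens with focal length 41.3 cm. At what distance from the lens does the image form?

Thin-lens equation: 1/d_i = 1/f − 1/d_o = 1/(41.30) − 1/(168) = 0.02421 − 0.005952 = 0.01826, so d_i = 54.8 cm.
The image is real, inverted and reduced, on the far side of the lens.

54.8 cm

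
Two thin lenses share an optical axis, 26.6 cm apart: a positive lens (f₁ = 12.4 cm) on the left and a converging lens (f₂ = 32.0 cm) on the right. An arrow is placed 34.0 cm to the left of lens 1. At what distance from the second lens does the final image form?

9.09 cm

Lens 1: 1/d_i1 = 1/f₁ − 1/d_o1 = 1/(12.4) − 1/(34.0) = 0.05123, so d_i1 = 19.52 cm.
The intermediate image is 19.52 cm to the right of lens 1, which is 26.6 − (19.52) = 7.080 cm to the left of lens 2, so d_o2 = +7.080 cm.
Lens 2: 1/d_i2 = 1/f₂ − 1/d_o2 = 1/(32.0) − 1/(7.080) = -0.1100, so d_i2 = -9.09 cm.
The final image is virtual, 9.09 cm to the left of lens 2 (overall magnification ≈ -0.74).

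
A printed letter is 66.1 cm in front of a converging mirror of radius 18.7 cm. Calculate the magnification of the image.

f = R/2 = 18.7/2 = 9.350 cm.
1/d_i = 1/f − 1/d_o = 1/(9.350) − 1/(66.1) = 0.09182, so d_i = 10.89 cm.
m = −d_i/d_o = −(10.89)/(66.1) = -0.165.
The image is real, inverted and reduced, in front of the mirror.

m = -0.165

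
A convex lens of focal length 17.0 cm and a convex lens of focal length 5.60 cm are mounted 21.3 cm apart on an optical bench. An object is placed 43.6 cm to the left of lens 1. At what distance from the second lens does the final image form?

Lens 1: 1/d_i1 = 1/f₁ − 1/d_o1 = 1/(17.0) − 1/(43.6) = 0.03589, so d_i1 = 27.86 cm.
The intermediate image is 27.86 cm to the right of lens 1, which lies 6.560 cm to the right of lens 2 — a virtual object — so d_o2 = −6.560 cm.
Lens 2: 1/d_i2 = 1/f₂ − 1/d_o2 = 1/(5.60) − 1/(-6.560) = 0.3310, so d_i2 = 3.02 cm.
The final image is real, 3.02 cm to the right of lens 2 (overall magnification ≈ -0.29).

3.02 cm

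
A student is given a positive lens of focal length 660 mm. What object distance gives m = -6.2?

m = −d_i/d_o ⇒ d_i = −m·d_o.
1/f = 1/d_o + 1/d_i = 1/d_o − 1/(m·d_o) = (1 − 1/m)/d_o, so d_o = f(1 − 1/m) = (660.0)(1 − 1/(-6.2)) = 766 mm.

766 mm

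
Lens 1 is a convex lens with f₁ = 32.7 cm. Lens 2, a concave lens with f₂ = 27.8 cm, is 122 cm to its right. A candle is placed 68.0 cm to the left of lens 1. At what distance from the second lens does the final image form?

18.9 cm

Lens 1: 1/d_i1 = 1/f₁ − 1/d_o1 = 1/(32.7) − 1/(68.0) = 0.01588, so d_i1 = 62.99 cm.
The intermediate image is 62.99 cm to the right of lens 1, which is 122 − (62.99) = 59.01 cm to the left of lens 2, so d_o2 = +59.01 cm.
Lens 2 is diverging, so f₂ = −27.8 cm.
Lens 2: 1/d_i2 = 1/f₂ − 1/d_o2 = 1/(-27.8) − 1/(59.01) = -0.05292, so d_i2 = -18.9 cm.
The final image is virtual, 18.9 cm to the left of lens 2 (overall magnification ≈ -0.30).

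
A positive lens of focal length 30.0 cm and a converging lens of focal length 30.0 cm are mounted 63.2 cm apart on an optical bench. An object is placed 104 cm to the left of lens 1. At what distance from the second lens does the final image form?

70.4 cm

Lens 1: 1/d_i1 = 1/f₁ − 1/d_o1 = 1/(30.0) − 1/(104) = 0.02372, so d_i1 = 42.16 cm.
The intermediate image is 42.16 cm to the right of lens 1, which is 63.2 − (42.16) = 21.04 cm to the left of lens 2, so d_o2 = +21.04 cm.
Lens 2: 1/d_i2 = 1/f₂ − 1/d_o2 = 1/(30.0) − 1/(21.04) = -0.01420, so d_i2 = -70.4 cm.
The final image is virtual, 70.4 cm to the left of lens 2 (overall magnification ≈ -1.4).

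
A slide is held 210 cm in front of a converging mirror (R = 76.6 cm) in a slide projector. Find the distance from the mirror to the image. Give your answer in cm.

f = R/2 = 76.6/2 = 38.30 cm.
Mirror equation: 1/d_i = 1/f − 1/d_o = 1/(38.30) − 1/(210) = 0.02611 − 0.004762 = 0.02135, so d_i = 46.8 cm.
The image is real, inverted and reduced, in front of the mirror.

46.8 cm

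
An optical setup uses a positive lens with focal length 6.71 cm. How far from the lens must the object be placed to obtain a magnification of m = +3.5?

m = −d_i/d_o ⇒ d_i = −m·d_o.
1/f = 1/d_o + 1/d_i = 1/d_o − 1/(m·d_o) = (1 − 1/m)/d_o, so d_o = f(1 − 1/m) = (6.710)(1 − 1/(+3.5)) = 4.79 cm.

4.79 cm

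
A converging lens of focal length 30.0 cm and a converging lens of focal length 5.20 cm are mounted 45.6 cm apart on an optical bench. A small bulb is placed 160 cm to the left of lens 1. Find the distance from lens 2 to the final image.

Lens 1: 1/d_i1 = 1/f₁ − 1/d_o1 = 1/(30.0) − 1/(160) = 0.02708, so d_i1 = 36.92 cm.
The intermediate image is 36.92 cm to the right of lens 1, which is 45.6 − (36.92) = 8.680 cm to the left of lens 2, so d_o2 = +8.680 cm.
Lens 2: 1/d_i2 = 1/f₂ − 1/d_o2 = 1/(5.20) − 1/(8.680) = 0.07710, so d_i2 = 13.0 cm.
The final image is real, 13.0 cm to the right of lens 2 (overall magnification ≈ 0.35).

13.0 cm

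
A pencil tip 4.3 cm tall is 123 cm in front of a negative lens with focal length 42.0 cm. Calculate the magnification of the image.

m = +0.255

For a negative lens, f = -42.0 cm.
1/d_i = 1/f − 1/d_o = 1/(-42.00) − 1/(123) = -0.03194, so d_i = -31.31 cm.
m = −d_i/d_o = −(-31.31)/(123) = +0.255.
The image is virtual, upright and reduced, on the same side as the object.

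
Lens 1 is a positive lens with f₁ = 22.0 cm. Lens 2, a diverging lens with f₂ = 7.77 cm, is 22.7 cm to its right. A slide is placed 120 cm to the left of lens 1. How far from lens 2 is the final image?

9.33 cm

Lens 1: 1/d_i1 = 1/f₁ − 1/d_o1 = 1/(22.0) − 1/(120) = 0.03712, so d_i1 = 26.94 cm.
The intermediate image is 26.94 cm to the right of lens 1, which lies 4.240 cm to the right of lens 2 — a virtual object — so d_o2 = −4.240 cm.
Lens 2 is diverging, so f₂ = −7.77 cm.
Lens 2: 1/d_i2 = 1/f₂ − 1/d_o2 = 1/(-7.77) − 1/(-4.240) = 0.1071, so d_i2 = 9.33 cm.
The final image is real, 9.33 cm to the right of lens 2 (overall magnification ≈ -0.49).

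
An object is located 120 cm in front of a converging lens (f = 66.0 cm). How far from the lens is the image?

Lens equation: 1/q = 1/f − 1/p = 1/(66.00) − 1/(120) = 0.01515 − 0.008333 = 0.006818, so q = 147 cm.
The image is real, inverted and enlarged, on the far side of the lens.

147 cm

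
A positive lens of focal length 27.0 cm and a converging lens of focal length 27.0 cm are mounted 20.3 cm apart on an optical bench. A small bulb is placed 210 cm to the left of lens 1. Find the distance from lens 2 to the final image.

Lens 1: 1/d_i1 = 1/f₁ − 1/d_o1 = 1/(27.0) − 1/(210) = 0.03228, so d_i1 = 30.98 cm.
The intermediate image is 30.98 cm to the right of lens 1, which lies 10.68 cm to the right of lens 2 — a virtual object — so d_o2 = −10.68 cm.
Lens 2: 1/d_i2 = 1/f₂ − 1/d_o2 = 1/(27.0) − 1/(-10.68) = 0.1307, so d_i2 = 7.65 cm.
The final image is real, 7.65 cm to the right of lens 2 (overall magnification ≈ -0.11).

7.65 cm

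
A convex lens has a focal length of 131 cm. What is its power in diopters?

P = +0.763 D

f = 131 cm = 1.31 m.
P = 1/f = 1/(1.31 m) = +0.763 D.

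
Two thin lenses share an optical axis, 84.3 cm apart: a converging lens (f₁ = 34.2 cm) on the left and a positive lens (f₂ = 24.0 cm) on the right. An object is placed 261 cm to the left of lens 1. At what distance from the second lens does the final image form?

51.5 cm

Lens 1: 1/d_i1 = 1/f₁ − 1/d_o1 = 1/(34.2) − 1/(261) = 0.02541, so d_i1 = 39.36 cm.
The intermediate image is 39.36 cm to the right of lens 1, which is 84.3 − (39.36) = 44.94 cm to the left of lens 2, so d_o2 = +44.94 cm.
Lens 2: 1/d_i2 = 1/f₂ − 1/d_o2 = 1/(24.0) − 1/(44.94) = 0.01941, so d_i2 = 51.5 cm.
The final image is real, 51.5 cm to the right of lens 2 (overall magnification ≈ 0.17).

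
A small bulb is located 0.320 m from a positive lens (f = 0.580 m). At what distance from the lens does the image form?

0.714 m

Lens equation: 1/q = 1/f − 1/p = 1/(0.5800) − 1/(0.320) = 1.724 − 3.125 = -1.401, so q = -0.714 m.
The image is virtual, upright and enlarged, on the same side as the object.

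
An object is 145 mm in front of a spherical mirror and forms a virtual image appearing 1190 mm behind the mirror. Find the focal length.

Virtual image ⇒ d_i = −1190 mm.
1/f = 1/d_o + 1/d_i = 1/(145) + 1/(-1190) = 0.006056, so f = 165 mm.
Since f is positive, the spherical mirror is concave.

f = 165 mm (concave)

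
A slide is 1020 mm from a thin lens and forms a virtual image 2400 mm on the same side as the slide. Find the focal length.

f = 1770 mm (converging)

Virtual image ⇒ d_i = −2400 mm.
1/f = 1/d_o + 1/d_i = 1/(1020) + 1/(-2400) = 0.0005637, so f = 1770 mm.
Since f is positive, the thin lens is converging.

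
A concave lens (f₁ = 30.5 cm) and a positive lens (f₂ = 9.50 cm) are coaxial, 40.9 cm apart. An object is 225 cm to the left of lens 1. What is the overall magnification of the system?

m = -0.0195

f₁ = −30.5 cm (diverging).
Lens 1: 1/d_i1 = 1/(-30.5) − 1/(225) = -0.03723, so d_i1 = -26.86 cm; m₁ = −d_i1/d_o1 = +0.1194.
d_o2 = 40.9 − (-26.86) = 67.76 cm.
Lens 2: 1/d_i2 = 1/(9.50) − 1/(67.76) = 0.09051, so d_i2 = 11.05 cm; m₂ = −d_i2/d_o2 = -0.1631.
m = m₁·m₂ = (+0.1194)(-0.1631) = -0.0195.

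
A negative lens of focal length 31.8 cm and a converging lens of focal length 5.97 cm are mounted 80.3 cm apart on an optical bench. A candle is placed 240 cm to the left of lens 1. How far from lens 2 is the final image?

6.32 cm

Lens 1 is diverging, so f₁ = −31.8 cm.
Lens 1: 1/d_i1 = 1/f₁ − 1/d_o1 = 1/(-31.8) − 1/(240) = -0.03561, so d_i1 = -28.08 cm.
The intermediate image is 28.08 cm to the left of lens 1 (virtual), which is 80.3 − (-28.08) = 108.4 cm to the left of lens 2, so d_o2 = +108.4 cm.
Lens 2: 1/d_i2 = 1/f₂ − 1/d_o2 = 1/(5.97) − 1/(108.4) = 0.1583, so d_i2 = 6.32 cm.
The final image is real, 6.32 cm to the right of lens 2 (overall magnification ≈ -0.0068).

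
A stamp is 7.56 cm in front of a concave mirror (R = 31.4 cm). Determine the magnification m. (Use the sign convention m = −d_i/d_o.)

m = +1.93

f = R/2 = 31.4/2 = 15.70 cm.
1/d_i = 1/f − 1/d_o = 1/(15.70) − 1/(7.56) = -0.06858, so d_i = -14.58 cm.
m = −d_i/d_o = −(-14.58)/(7.56) = +1.93.
The image is virtual, upright and enlarged, behind the mirror.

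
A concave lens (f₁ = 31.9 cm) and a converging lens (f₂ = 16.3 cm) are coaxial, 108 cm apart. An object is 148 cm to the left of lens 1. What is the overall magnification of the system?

f₁ = −31.9 cm (diverging).
Lens 1: 1/d_i1 = 1/(-31.9) − 1/(148) = -0.03810, so d_i1 = -26.24 cm; m₁ = −d_i1/d_o1 = +0.1773.
d_o2 = 108 − (-26.24) = 134.2 cm.
Lens 2: 1/d_i2 = 1/(16.3) − 1/(134.2) = 0.05390, so d_i2 = 18.55 cm; m₂ = −d_i2/d_o2 = -0.1383.
m = m₁·m₂ = (+0.1773)(-0.1383) = -0.0245.

m = -0.0245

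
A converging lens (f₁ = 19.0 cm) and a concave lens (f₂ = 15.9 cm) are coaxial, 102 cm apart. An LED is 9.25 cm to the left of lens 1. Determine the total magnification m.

Lens 1: 1/d_i1 = 1/(19.0) − 1/(9.25) = -0.05548, so d_i1 = -18.03 cm; m₁ = −d_i1/d_o1 = +1.949.
d_o2 = 102 − (-18.03) = 120.0 cm.
f₂ = −15.9 cm (diverging).
Lens 2: 1/d_i2 = 1/(-15.9) − 1/(120.0) = -0.07123, so d_i2 = -14.04 cm; m₂ = −d_i2/d_o2 = +0.1170.
m = m₁·m₂ = (+1.949)(+0.1170) = +0.228.

m = +0.228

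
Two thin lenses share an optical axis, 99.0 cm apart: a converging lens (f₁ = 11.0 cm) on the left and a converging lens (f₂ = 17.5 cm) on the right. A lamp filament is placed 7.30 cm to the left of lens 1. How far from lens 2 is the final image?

20.5 cm

Lens 1: 1/d_i1 = 1/f₁ − 1/d_o1 = 1/(11.0) − 1/(7.30) = -0.04608, so d_i1 = -21.70 cm.
The intermediate image is 21.70 cm to the left of lens 1 (virtual), which is 99.0 − (-21.70) = 120.7 cm to the left of lens 2, so d_o2 = +120.7 cm.
Lens 2: 1/d_i2 = 1/f₂ − 1/d_o2 = 1/(17.5) − 1/(120.7) = 0.04886, so d_i2 = 20.5 cm.
The final image is real, 20.5 cm to the right of lens 2 (overall magnification ≈ -0.50).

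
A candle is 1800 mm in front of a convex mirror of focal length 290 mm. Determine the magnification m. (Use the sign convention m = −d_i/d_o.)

For a convex mirror, f = -290 mm.
1/d_i = 1/f − 1/d_o = 1/(-290.0) − 1/(1800) = -0.004004, so d_i = -249.8 mm.
m = −d_i/d_o = −(-249.8)/(1800) = +0.139.
The image is virtual, upright and reduced, behind the mirror.

m = +0.139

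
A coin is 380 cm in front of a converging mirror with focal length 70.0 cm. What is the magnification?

m = -0.226

1/d_i = 1/f − 1/d_o = 1/(70.00) − 1/(380) = 0.01165, so d_i = 85.81 cm.
m = −d_i/d_o = −(85.81)/(380) = -0.226.
The image is real, inverted and reduced, in front of the mirror.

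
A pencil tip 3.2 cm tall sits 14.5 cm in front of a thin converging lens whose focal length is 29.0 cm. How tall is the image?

6.40 cm

1/d_i = 1/f − 1/d_o = 1/(29.00) − 1/(14.5) = -0.03448, so d_i = -29.00 cm.
m = −d_i/d_o = +2.000.
|h_i| = |m|·h_o = 2.000 × 3.2 = 6.40 cm. The image is virtual, upright and enlarged, on the same side as the object.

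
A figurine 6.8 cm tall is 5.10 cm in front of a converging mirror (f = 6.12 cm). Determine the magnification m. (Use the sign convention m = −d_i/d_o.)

1/d_i = 1/f − 1/d_o = 1/(6.120) − 1/(5.10) = -0.03268, so d_i = -30.60 cm.
m = −d_i/d_o = −(-30.60)/(5.10) = +6.00.
The image is virtual, upright and enlarged, behind the mirror.

m = +6.00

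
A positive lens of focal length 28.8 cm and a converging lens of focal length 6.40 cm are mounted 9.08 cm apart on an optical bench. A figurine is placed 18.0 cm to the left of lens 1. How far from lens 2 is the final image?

7.21 cm

Lens 1: 1/d_i1 = 1/f₁ − 1/d_o1 = 1/(28.8) − 1/(18.0) = -0.02083, so d_i1 = -48.00 cm.
The intermediate image is 48.00 cm to the left of lens 1 (virtual), which is 9.08 − (-48.00) = 57.08 cm to the left of lens 2, so d_o2 = +57.08 cm.
Lens 2: 1/d_i2 = 1/f₂ − 1/d_o2 = 1/(6.40) − 1/(57.08) = 0.1387, so d_i2 = 7.21 cm.
The final image is real, 7.21 cm to the right of lens 2 (overall magnification ≈ -0.34).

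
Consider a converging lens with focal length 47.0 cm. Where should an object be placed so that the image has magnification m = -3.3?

61.2 cm

m = −d_i/d_o ⇒ d_i = −m·d_o.
1/f = 1/d_o + 1/d_i = 1/d_o − 1/(m·d_o) = (1 − 1/m)/d_o, so d_o = f(1 − 1/m) = (47.00)(1 − 1/(-3.3)) = 61.2 cm.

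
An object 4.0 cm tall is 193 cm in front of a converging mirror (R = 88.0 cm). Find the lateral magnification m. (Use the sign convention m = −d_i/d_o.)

m = -0.295

f = R/2 = 88.0/2 = 44.00 cm.
1/d_i = 1/f − 1/d_o = 1/(44.00) − 1/(193) = 0.01755, so d_i = 56.99 cm.
m = −d_i/d_o = −(56.99)/(193) = -0.295.
The image is real, inverted and reduced, in front of the mirror.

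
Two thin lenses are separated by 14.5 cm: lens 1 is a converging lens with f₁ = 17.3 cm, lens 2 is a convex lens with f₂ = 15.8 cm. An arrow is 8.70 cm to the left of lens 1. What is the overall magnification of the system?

m = -1.96

Lens 1: 1/d_i1 = 1/(17.3) − 1/(8.70) = -0.05714, so d_i1 = -17.50 cm; m₁ = −d_i1/d_o1 = +2.011.
d_o2 = 14.5 − (-17.50) = 32.00 cm.
Lens 2: 1/d_i2 = 1/(15.8) − 1/(32.00) = 0.03204, so d_i2 = 31.21 cm; m₂ = −d_i2/d_o2 = -0.9753.
m = m₁·m₂ = (+2.011)(-0.9753) = -1.96.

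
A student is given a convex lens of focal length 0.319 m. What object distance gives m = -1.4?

0.547 m

m = −d_i/d_o ⇒ d_i = −m·d_o.
1/f = 1/d_o + 1/d_i = 1/d_o − 1/(m·d_o) = (1 − 1/m)/d_o, so d_o = f(1 − 1/m) = (0.3190)(1 − 1/(-1.4)) = 0.547 m.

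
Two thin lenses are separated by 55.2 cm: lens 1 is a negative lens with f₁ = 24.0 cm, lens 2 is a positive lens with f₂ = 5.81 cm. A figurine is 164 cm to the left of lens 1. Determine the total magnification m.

f₁ = −24.0 cm (diverging).
Lens 1: 1/d_i1 = 1/(-24.0) − 1/(164) = -0.04776, so d_i1 = -20.94 cm; m₁ = −d_i1/d_o1 = +0.1277.
d_o2 = 55.2 − (-20.94) = 76.14 cm.
Lens 2: 1/d_i2 = 1/(5.81) − 1/(76.14) = 0.1590, so d_i2 = 6.290 cm; m₂ = −d_i2/d_o2 = -0.08261.
m = m₁·m₂ = (+0.1277)(-0.08261) = -0.0105.

m = -0.0105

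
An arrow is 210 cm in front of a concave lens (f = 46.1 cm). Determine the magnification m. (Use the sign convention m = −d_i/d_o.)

m = +0.180

For a concave lens, f = -46.1 cm.
1/d_i = 1/f − 1/d_o = 1/(-46.10) − 1/(210) = -0.02645, so d_i = -37.80 cm.
m = −d_i/d_o = −(-37.80)/(210) = +0.180.
The image is virtual, upright and reduced, on the same side as the object.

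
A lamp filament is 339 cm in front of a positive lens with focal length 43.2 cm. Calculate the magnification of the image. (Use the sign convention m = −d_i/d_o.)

m = -0.146

1/d_i = 1/f − 1/d_o = 1/(43.20) − 1/(339) = 0.02020, so d_i = 49.51 cm.
m = −d_i/d_o = −(49.51)/(339) = -0.146.
The image is real, inverted and reduced, on the far side of the lens.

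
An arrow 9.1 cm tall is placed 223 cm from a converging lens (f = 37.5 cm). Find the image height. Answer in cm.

1/d_i = 1/f − 1/d_o = 1/(37.50) − 1/(223) = 0.02218, so d_i = 45.08 cm.
m = −d_i/d_o = -0.2022.
|h_i| = |m|·h_o = 0.2022 × 9.1 = 1.84 cm. The image is real, inverted and reduced, on the far side of the lens.

1.84 cm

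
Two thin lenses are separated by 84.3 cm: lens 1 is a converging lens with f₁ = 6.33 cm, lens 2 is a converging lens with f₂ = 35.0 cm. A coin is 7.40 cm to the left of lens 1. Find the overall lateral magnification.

m = +37.5

Lens 1: 1/d_i1 = 1/(6.33) − 1/(7.40) = 0.02284, so d_i1 = 43.78 cm; m₁ = −d_i1/d_o1 = -5.916.
d_o2 = 84.3 − (43.78) = 40.52 cm.
Lens 2: 1/d_i2 = 1/(35.0) − 1/(40.52) = 0.003892, so d_i2 = 256.9 cm; m₂ = −d_i2/d_o2 = -6.341.
m = m₁·m₂ = (-5.916)(-6.341) = +37.5.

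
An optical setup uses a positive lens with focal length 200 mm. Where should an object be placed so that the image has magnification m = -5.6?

m = −d_i/d_o ⇒ d_i = −m·d_o.
1/f = 1/d_o + 1/d_i = 1/d_o − 1/(m·d_o) = (1 − 1/m)/d_o, so d_o = f(1 − 1/m) = (200.0)(1 − 1/(-5.6)) = 236 mm.

236 mm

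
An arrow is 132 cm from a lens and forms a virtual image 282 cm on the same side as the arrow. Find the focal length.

f = 248 cm (converging)

Virtual image ⇒ d_i = −282 cm.
1/f = 1/d_o + 1/d_i = 1/(132) + 1/(-282) = 0.004030, so f = 248 cm.
Since f is positive, the lens is converging.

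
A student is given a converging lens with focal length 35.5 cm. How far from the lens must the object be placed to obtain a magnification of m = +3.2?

24.4 cm

m = −d_i/d_o ⇒ d_i = −m·d_o.
1/f = 1/d_o + 1/d_i = 1/d_o − 1/(m·d_o) = (1 − 1/m)/d_o, so d_o = f(1 − 1/m) = (35.50)(1 − 1/(+3.2)) = 24.4 cm.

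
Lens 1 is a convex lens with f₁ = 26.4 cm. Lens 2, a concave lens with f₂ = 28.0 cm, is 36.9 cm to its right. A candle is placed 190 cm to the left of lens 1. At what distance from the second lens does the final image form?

Lens 1: 1/d_i1 = 1/f₁ − 1/d_o1 = 1/(26.4) − 1/(190) = 0.03262, so d_i1 = 30.66 cm.
The intermediate image is 30.66 cm to the right of lens 1, which is 36.9 − (30.66) = 6.240 cm to the left of lens 2, so d_o2 = +6.240 cm.
Lens 2 is diverging, so f₂ = −28.0 cm.
Lens 2: 1/d_i2 = 1/f₂ − 1/d_o2 = 1/(-28.0) − 1/(6.240) = -0.1960, so d_i2 = -5.10 cm.
The final image is virtual, 5.10 cm to the left of lens 2 (overall magnification ≈ -0.13).

5.10 cm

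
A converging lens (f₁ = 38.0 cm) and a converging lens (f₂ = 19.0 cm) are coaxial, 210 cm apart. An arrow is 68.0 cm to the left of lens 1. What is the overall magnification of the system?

m = +0.229

Lens 1: 1/d_i1 = 1/(38.0) − 1/(68.0) = 0.01161, so d_i1 = 86.13 cm; m₁ = −d_i1/d_o1 = -1.267.
d_o2 = 210 − (86.13) = 123.9 cm.
Lens 2: 1/d_i2 = 1/(19.0) − 1/(123.9) = 0.04456, so d_i2 = 22.44 cm; m₂ = −d_i2/d_o2 = -0.1811.
m = m₁·m₂ = (-1.267)(-0.1811) = +0.229.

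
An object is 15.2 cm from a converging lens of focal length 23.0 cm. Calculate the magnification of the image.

1/d_i = 1/f − 1/d_o = 1/(23.00) − 1/(15.2) = -0.02231, so d_i = -44.82 cm.
m = −d_i/d_o = −(-44.82)/(15.2) = +2.95.
The image is virtual, upright and enlarged, on the same side as the object.

m = +2.95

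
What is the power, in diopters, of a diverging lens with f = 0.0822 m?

For a diverging lens, f = −0.0822 m.
P = 1/f = 1/(-0.0822 m) = -12.2 D.

P = -12.2 D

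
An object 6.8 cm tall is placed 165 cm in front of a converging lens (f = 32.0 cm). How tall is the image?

1.64 cm

1/d_i = 1/f − 1/d_o = 1/(32.00) − 1/(165) = 0.02519, so d_i = 39.70 cm.
m = −d_i/d_o = -0.2406.
|h_i| = |m|·h_o = 0.2406 × 6.8 = 1.64 cm. The image is real, inverted and reduced, on the far side of the lens.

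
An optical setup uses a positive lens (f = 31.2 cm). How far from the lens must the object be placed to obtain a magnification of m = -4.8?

37.7 cm

m = −d_i/d_o ⇒ d_i = −m·d_o.
1/f = 1/d_o + 1/d_i = 1/d_o − 1/(m·d_o) = (1 − 1/m)/d_o, so d_o = f(1 − 1/m) = (31.20)(1 − 1/(-4.8)) = 37.7 cm.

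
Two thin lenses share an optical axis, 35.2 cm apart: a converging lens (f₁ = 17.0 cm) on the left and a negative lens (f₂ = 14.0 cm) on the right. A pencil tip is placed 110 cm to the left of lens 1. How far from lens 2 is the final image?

Lens 1: 1/d_i1 = 1/f₁ − 1/d_o1 = 1/(17.0) − 1/(110) = 0.04973, so d_i1 = 20.11 cm.
The intermediate image is 20.11 cm to the right of lens 1, which is 35.2 − (20.11) = 15.09 cm to the left of lens 2, so d_o2 = +15.09 cm.
Lens 2 is diverging, so f₂ = −14.0 cm.
Lens 2: 1/d_i2 = 1/f₂ − 1/d_o2 = 1/(-14.0) − 1/(15.09) = -0.1377, so d_i2 = -7.26 cm.
The final image is virtual, 7.26 cm to the left of lens 2 (overall magnification ≈ -0.088).

7.26 cm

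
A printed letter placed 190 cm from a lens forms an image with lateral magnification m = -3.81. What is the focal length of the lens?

f = 150 cm (converging)

m = −d_i/d_o ⇒ d_i = −m·d_o = −(-3.81)·(190) = 723.9 cm.
1/f = 1/d_o + 1/d_i = 1/(190) + 1/(723.9) = 0.006645, so f = 150 cm.
Since f is positive, the lens is converging.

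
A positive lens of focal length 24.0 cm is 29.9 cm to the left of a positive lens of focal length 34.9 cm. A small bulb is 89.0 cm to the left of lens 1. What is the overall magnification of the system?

m = -0.340

Lens 1: 1/d_i1 = 1/(24.0) − 1/(89.0) = 0.03043, so d_i1 = 32.86 cm; m₁ = −d_i1/d_o1 = -0.3692.
d_o2 = 29.9 − (32.86) = -2.960 cm (virtual object).
Lens 2: 1/d_i2 = 1/(34.9) − 1/(-2.960) = 0.3665, so d_i2 = 2.729 cm; m₂ = −d_i2/d_o2 = +0.9218.
m = m₁·m₂ = (-0.3692)(+0.9218) = -0.340.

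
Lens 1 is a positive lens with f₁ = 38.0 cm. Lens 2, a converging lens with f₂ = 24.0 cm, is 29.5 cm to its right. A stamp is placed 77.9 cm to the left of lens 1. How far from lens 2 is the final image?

15.6 cm

Lens 1: 1/d_i1 = 1/f₁ − 1/d_o1 = 1/(38.0) − 1/(77.9) = 0.01348, so d_i1 = 74.19 cm.
The intermediate image is 74.19 cm to the right of lens 1, which lies 44.69 cm to the right of lens 2 — a virtual object — so d_o2 = −44.69 cm.
Lens 2: 1/d_i2 = 1/f₂ − 1/d_o2 = 1/(24.0) − 1/(-44.69) = 0.06404, so d_i2 = 15.6 cm.
The final image is real, 15.6 cm to the right of lens 2 (overall magnification ≈ -0.33).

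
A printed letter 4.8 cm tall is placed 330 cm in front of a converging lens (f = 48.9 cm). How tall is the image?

1/d_i = 1/f − 1/d_o = 1/(48.90) − 1/(330) = 0.01742, so d_i = 57.41 cm.
m = −d_i/d_o = -0.1740.
|h_i| = |m|·h_o = 0.1740 × 4.8 = 0.835 cm. The image is real, inverted and reduced, on the far side of the lens.

0.835 cm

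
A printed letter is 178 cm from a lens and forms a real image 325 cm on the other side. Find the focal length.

f = 115 cm (converging)

Real image ⇒ d_i = +325 cm.
1/f = 1/d_o + 1/d_i = 1/(178) + 1/(325) = 0.008695, so f = 115 cm.
Since f is positive, the lens is converging.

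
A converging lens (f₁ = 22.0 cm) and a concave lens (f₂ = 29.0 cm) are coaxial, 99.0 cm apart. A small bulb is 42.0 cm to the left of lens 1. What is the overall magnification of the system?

Lens 1: 1/d_i1 = 1/(22.0) − 1/(42.0) = 0.02165, so d_i1 = 46.20 cm; m₁ = −d_i1/d_o1 = -1.100.
d_o2 = 99.0 − (46.20) = 52.80 cm.
f₂ = −29.0 cm (diverging).
Lens 2: 1/d_i2 = 1/(-29.0) − 1/(52.80) = -0.05342, so d_i2 = -18.72 cm; m₂ = −d_i2/d_o2 = +0.3545.
m = m₁·m₂ = (-1.100)(+0.3545) = -0.390.

m = -0.390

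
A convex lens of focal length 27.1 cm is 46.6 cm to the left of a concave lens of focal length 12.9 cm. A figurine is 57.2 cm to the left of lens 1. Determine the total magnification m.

m = -1.45

Lens 1: 1/d_i1 = 1/(27.1) − 1/(57.2) = 0.01942, so d_i1 = 51.50 cm; m₁ = −d_i1/d_o1 = -0.9003.
d_o2 = 46.6 − (51.50) = -4.900 cm (virtual object).
f₂ = −12.9 cm (diverging).
Lens 2: 1/d_i2 = 1/(-12.9) − 1/(-4.900) = 0.1266, so d_i2 = 7.901 cm; m₂ = −d_i2/d_o2 = +1.613.
m = m₁·m₂ = (-0.9003)(+1.613) = -1.45.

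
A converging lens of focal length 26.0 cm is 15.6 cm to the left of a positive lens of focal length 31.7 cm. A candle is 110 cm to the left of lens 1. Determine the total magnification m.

m = -0.196

Lens 1: 1/d_i1 = 1/(26.0) − 1/(110) = 0.02937, so d_i1 = 34.05 cm; m₁ = −d_i1/d_o1 = -0.3095.
d_o2 = 15.6 − (34.05) = -18.45 cm (virtual object).
Lens 2: 1/d_i2 = 1/(31.7) − 1/(-18.45) = 0.08575, so d_i2 = 11.66 cm; m₂ = −d_i2/d_o2 = +0.6321.
m = m₁·m₂ = (-0.3095)(+0.6321) = -0.196.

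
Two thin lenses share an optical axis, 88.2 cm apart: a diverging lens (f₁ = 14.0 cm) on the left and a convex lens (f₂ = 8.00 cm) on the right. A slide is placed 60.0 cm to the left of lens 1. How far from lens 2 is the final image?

8.70 cm

Lens 1 is diverging, so f₁ = −14.0 cm.
Lens 1: 1/d_i1 = 1/f₁ − 1/d_o1 = 1/(-14.0) − 1/(60.0) = -0.08810, so d_i1 = -11.35 cm.
The intermediate image is 11.35 cm to the left of lens 1 (virtual), which is 88.2 − (-11.35) = 99.55 cm to the left of lens 2, so d_o2 = +99.55 cm.
Lens 2: 1/d_i2 = 1/f₂ − 1/d_o2 = 1/(8.00) − 1/(99.55) = 0.1150, so d_i2 = 8.70 cm.
The final image is real, 8.70 cm to the right of lens 2 (overall magnification ≈ -0.017).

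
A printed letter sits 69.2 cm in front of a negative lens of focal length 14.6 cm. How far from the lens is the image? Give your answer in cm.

12.1 cm

For a negative lens, f = -14.6 cm.
Thin-lens equation: 1/q = 1/f − 1/p = 1/(-14.60) − 1/(69.2) = -0.06849 − 0.01445 = -0.08294, so q = -12.1 cm.
The image is virtual, upright and reduced, on the same side as the object.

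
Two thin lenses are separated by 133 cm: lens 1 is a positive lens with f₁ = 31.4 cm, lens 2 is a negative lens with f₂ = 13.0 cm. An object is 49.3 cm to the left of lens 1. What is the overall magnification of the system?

m = -0.383

Lens 1: 1/d_i1 = 1/(31.4) − 1/(49.3) = 0.01156, so d_i1 = 86.48 cm; m₁ = −d_i1/d_o1 = -1.754.
d_o2 = 133 − (86.48) = 46.52 cm.
f₂ = −13.0 cm (diverging).
Lens 2: 1/d_i2 = 1/(-13.0) − 1/(46.52) = -0.09842, so d_i2 = -10.16 cm; m₂ = −d_i2/d_o2 = +0.2184.
m = m₁·m₂ = (-1.754)(+0.2184) = -0.383.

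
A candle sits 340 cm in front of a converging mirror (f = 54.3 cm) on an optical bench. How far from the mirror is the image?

Mirror equation: 1/d_i = 1/f − 1/d_o = 1/(54.30) − 1/(340) = 0.01842 − 0.002941 = 0.01548, so d_i = 64.6 cm.
The image is real, inverted and reduced, in front of the mirror.

64.6 cm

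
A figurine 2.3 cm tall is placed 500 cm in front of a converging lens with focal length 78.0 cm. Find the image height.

1/d_i = 1/f − 1/d_o = 1/(78.00) − 1/(500) = 0.01082, so d_i = 92.42 cm.
m = −d_i/d_o = -0.1848.
|h_i| = |m|·h_o = 0.1848 × 2.3 = 0.425 cm. The image is real, inverted and reduced, on the far side of the lens.

0.425 cm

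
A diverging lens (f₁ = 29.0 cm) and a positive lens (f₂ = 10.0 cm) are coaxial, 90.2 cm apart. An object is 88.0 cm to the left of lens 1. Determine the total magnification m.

m = -0.0243

f₁ = −29.0 cm (diverging).
Lens 1: 1/d_i1 = 1/(-29.0) − 1/(88.0) = -0.04585, so d_i1 = -21.81 cm; m₁ = −d_i1/d_o1 = +0.2478.
d_o2 = 90.2 − (-21.81) = 112.0 cm.
Lens 2: 1/d_i2 = 1/(10.0) − 1/(112.0) = 0.09107, so d_i2 = 10.98 cm; m₂ = −d_i2/d_o2 = -0.09804.
m = m₁·m₂ = (+0.2478)(-0.09804) = -0.0243.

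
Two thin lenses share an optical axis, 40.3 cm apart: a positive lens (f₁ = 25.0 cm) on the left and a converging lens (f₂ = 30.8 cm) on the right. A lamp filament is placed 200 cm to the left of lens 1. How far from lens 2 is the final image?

18.9 cm

Lens 1: 1/d_i1 = 1/f₁ − 1/d_o1 = 1/(25.0) − 1/(200) = 0.03500, so d_i1 = 28.57 cm.
The intermediate image is 28.57 cm to the right of lens 1, which is 40.3 − (28.57) = 11.73 cm to the left of lens 2, so d_o2 = +11.73 cm.
Lens 2: 1/d_i2 = 1/f₂ − 1/d_o2 = 1/(30.8) − 1/(11.73) = -0.05278, so d_i2 = -18.9 cm.
The final image is virtual, 18.9 cm to the left of lens 2 (overall magnification ≈ -0.23).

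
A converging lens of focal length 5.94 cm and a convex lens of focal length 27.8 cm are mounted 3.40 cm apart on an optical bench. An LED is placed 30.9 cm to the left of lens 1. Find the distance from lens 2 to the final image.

3.46 cm

Lens 1: 1/d_i1 = 1/f₁ − 1/d_o1 = 1/(5.94) − 1/(30.9) = 0.1360, so d_i1 = 7.354 cm.
The intermediate image is 7.354 cm to the right of lens 1, which lies 3.954 cm to the right of lens 2 — a virtual object — so d_o2 = −3.954 cm.
Lens 2: 1/d_i2 = 1/f₂ − 1/d_o2 = 1/(27.8) − 1/(-3.954) = 0.2889, so d_i2 = 3.46 cm.
The final image is real, 3.46 cm to the right of lens 2 (overall magnification ≈ -0.21).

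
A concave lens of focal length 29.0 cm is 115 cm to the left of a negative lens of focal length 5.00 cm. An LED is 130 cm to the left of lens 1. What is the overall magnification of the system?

m = +0.00635

f₁ = −29.0 cm (diverging).
Lens 1: 1/d_i1 = 1/(-29.0) − 1/(130) = -0.04218, so d_i1 = -23.71 cm; m₁ = −d_i1/d_o1 = +0.1824.
d_o2 = 115 − (-23.71) = 138.7 cm.
f₂ = −5.00 cm (diverging).
Lens 2: 1/d_i2 = 1/(-5.00) − 1/(138.7) = -0.2072, so d_i2 = -4.826 cm; m₂ = −d_i2/d_o2 = +0.03479.
m = m₁·m₂ = (+0.1824)(+0.03479) = +0.00635.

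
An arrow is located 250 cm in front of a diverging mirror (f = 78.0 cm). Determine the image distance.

59.5 cm

For a diverging mirror, f = -78.0 cm.
Mirror equation: 1/v = 1/f − 1/u = 1/(-78.00) − 1/(250) = -0.01282 − 0.004000 = -0.01682, so v = -59.5 cm.
The image is virtual, upright and reduced, behind the mirror.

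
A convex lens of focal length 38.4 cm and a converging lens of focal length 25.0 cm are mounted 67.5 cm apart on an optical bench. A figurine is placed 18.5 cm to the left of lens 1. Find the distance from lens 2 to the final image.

33.0 cm

Lens 1: 1/d_i1 = 1/f₁ − 1/d_o1 = 1/(38.4) − 1/(18.5) = -0.02801, so d_i1 = -35.70 cm.
The intermediate image is 35.70 cm to the left of lens 1 (virtual), which is 67.5 − (-35.70) = 103.2 cm to the left of lens 2, so d_o2 = +103.2 cm.
Lens 2: 1/d_i2 = 1/f₂ − 1/d_o2 = 1/(25.0) − 1/(103.2) = 0.03031, so d_i2 = 33.0 cm.
The final image is real, 33.0 cm to the right of lens 2 (overall magnification ≈ -0.62).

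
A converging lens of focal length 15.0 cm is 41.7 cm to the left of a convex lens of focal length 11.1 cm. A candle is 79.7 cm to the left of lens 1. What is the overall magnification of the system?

m = +0.212

Lens 1: 1/d_i1 = 1/(15.0) − 1/(79.7) = 0.05412, so d_i1 = 18.48 cm; m₁ = −d_i1/d_o1 = -0.2319.
d_o2 = 41.7 − (18.48) = 23.22 cm.
Lens 2: 1/d_i2 = 1/(11.1) − 1/(23.22) = 0.04702, so d_i2 = 21.27 cm; m₂ = −d_i2/d_o2 = -0.9158.
m = m₁·m₂ = (-0.2319)(-0.9158) = +0.212.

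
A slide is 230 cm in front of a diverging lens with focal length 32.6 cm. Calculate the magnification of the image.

For a diverging lens, f = -32.6 cm.
1/d_i = 1/f − 1/d_o = 1/(-32.60) − 1/(230) = -0.03502, so d_i = -28.55 cm.
m = −d_i/d_o = −(-28.55)/(230) = +0.124.
The image is virtual, upright and reduced, on the same side as the object.

m = +0.124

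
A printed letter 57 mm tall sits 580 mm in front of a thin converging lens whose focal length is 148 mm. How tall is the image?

19.5 mm

1/d_i = 1/f − 1/d_o = 1/(148.0) − 1/(580) = 0.005033, so d_i = 198.7 mm.
m = −d_i/d_o = -0.3426.
|h_i| = |m|·h_o = 0.3426 × 57 = 19.5 mm. The image is real, inverted and reduced, on the far side of the lens.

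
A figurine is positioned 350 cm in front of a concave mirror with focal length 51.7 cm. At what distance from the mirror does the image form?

60.7 cm

Mirror equation: 1/d_i = 1/f − 1/d_o = 1/(51.70) − 1/(350) = 0.01934 − 0.002857 = 0.01649, so d_i = 60.7 cm.
The image is real, inverted and reduced, in front of the mirror.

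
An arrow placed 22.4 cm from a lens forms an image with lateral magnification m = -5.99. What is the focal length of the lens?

m = −d_i/d_o ⇒ d_i = −m·d_o = −(-5.99)·(22.4) = 134.2 cm.
1/f = 1/d_o + 1/d_i = 1/(22.4) + 1/(134.2) = 0.05209, so f = 19.2 cm.
Since f is positive, the lens is converging.

f = 19.2 cm (converging)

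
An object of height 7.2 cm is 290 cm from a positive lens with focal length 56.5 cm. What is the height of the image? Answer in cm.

1.74 cm

1/d_i = 1/f − 1/d_o = 1/(56.50) − 1/(290) = 0.01425, so d_i = 70.17 cm.
m = −d_i/d_o = -0.2420.
|h_i| = |m|·h_o = 0.2420 × 7.2 = 1.74 cm. The image is real, inverted and reduced, on the far side of the lens.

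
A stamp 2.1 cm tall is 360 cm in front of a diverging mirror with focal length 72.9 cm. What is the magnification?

m = +0.168

For a diverging mirror, f = -72.9 cm.
1/d_i = 1/f − 1/d_o = 1/(-72.90) − 1/(360) = -0.01650, so d_i = -60.62 cm.
m = −d_i/d_o = −(-60.62)/(360) = +0.168.
The image is virtual, upright and reduced, behind the mirror.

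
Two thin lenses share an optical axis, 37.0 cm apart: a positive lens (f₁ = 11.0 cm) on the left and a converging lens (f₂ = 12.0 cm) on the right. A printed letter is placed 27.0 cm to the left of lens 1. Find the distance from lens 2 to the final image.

34.4 cm

Lens 1: 1/d_i1 = 1/f₁ − 1/d_o1 = 1/(11.0) − 1/(27.0) = 0.05387, so d_i1 = 18.56 cm.
The intermediate image is 18.56 cm to the right of lens 1, which is 37.0 − (18.56) = 18.44 cm to the left of lens 2, so d_o2 = +18.44 cm.
Lens 2: 1/d_i2 = 1/f₂ − 1/d_o2 = 1/(12.0) − 1/(18.44) = 0.02910, so d_i2 = 34.4 cm.
The final image is real, 34.4 cm to the right of lens 2 (overall magnification ≈ 1.3).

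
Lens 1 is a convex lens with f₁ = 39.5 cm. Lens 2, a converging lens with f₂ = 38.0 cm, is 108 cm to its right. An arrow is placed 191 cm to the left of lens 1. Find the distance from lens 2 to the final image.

109 cm

Lens 1: 1/d_i1 = 1/f₁ − 1/d_o1 = 1/(39.5) − 1/(191) = 0.02008, so d_i1 = 49.80 cm.
The intermediate image is 49.80 cm to the right of lens 1, which is 108 − (49.80) = 58.20 cm to the left of lens 2, so d_o2 = +58.20 cm.
Lens 2: 1/d_i2 = 1/f₂ − 1/d_o2 = 1/(38.0) − 1/(58.20) = 0.009134, so d_i2 = 109 cm.
The final image is real, 109 cm to the right of lens 2 (overall magnification ≈ 0.49).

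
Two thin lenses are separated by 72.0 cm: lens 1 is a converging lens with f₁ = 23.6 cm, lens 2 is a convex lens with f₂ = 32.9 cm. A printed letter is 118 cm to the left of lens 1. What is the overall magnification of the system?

m = +0.857

Lens 1: 1/d_i1 = 1/(23.6) − 1/(118) = 0.03390, so d_i1 = 29.50 cm; m₁ = −d_i1/d_o1 = -0.2500.
d_o2 = 72.0 − (29.50) = 42.50 cm.
Lens 2: 1/d_i2 = 1/(32.9) − 1/(42.50) = 0.006866, so d_i2 = 145.7 cm; m₂ = −d_i2/d_o2 = -3.427.
m = m₁·m₂ = (-0.2500)(-3.427) = +0.857.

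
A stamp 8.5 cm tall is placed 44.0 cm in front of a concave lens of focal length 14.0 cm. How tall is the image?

2.05 cm

For a concave lens, f = -14.0 cm.
1/d_i = 1/f − 1/d_o = 1/(-14.00) − 1/(44.0) = -0.09416, so d_i = -10.62 cm.
m = −d_i/d_o = +0.2414.
|h_i| = |m|·h_o = 0.2414 × 8.5 = 2.05 cm. The image is virtual, upright and reduced, on the same side as the object.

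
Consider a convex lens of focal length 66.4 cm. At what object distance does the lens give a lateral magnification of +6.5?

56.2 cm

m = −d_i/d_o ⇒ d_i = −m·d_o.
1/f = 1/d_o + 1/d_i = 1/d_o − 1/(m·d_o) = (1 − 1/m)/d_o, so d_o = f(1 − 1/m) = (66.40)(1 − 1/(+6.5)) = 56.2 cm.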